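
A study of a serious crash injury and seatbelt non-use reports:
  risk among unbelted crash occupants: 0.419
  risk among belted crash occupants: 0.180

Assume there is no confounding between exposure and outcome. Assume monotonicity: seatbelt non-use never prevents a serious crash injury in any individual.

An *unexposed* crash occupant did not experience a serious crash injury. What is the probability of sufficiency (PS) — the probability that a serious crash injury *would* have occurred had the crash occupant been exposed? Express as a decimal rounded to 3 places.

Let p₁ = 0.419, p₀ = 0.18.
Under exogeneity and monotonicity, PS = (p₁ − p₀) / (1 − p₀).
PS = (0.419 − 0.18) / (1 − 0.18) = 0.239 / 0.82 ≈ 0.2915

PS ≈ 0.291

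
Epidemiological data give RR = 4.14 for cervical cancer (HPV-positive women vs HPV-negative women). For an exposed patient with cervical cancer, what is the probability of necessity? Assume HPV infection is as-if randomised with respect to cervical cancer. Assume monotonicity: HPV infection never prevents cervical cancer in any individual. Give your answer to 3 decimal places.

Under exogeneity and monotonicity, PN = (RR − 1) / RR = 1 − 1/RR.
PN = (4.14 − 1) / 4.14 = 3.14 / 4.14 ≈ 0.7585

PN ≈ 0.758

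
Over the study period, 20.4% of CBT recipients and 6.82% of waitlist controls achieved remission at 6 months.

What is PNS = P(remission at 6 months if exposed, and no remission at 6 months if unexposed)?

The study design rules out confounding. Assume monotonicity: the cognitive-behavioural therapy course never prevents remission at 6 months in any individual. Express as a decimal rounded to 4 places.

PNS ≈ 0.1358

p₁ = 0.204, p₀ = 0.0682.
Under exogeneity and monotonicity, PNS = p₁ − p₀.
PNS = 0.204 − 0.0682 = 0.1358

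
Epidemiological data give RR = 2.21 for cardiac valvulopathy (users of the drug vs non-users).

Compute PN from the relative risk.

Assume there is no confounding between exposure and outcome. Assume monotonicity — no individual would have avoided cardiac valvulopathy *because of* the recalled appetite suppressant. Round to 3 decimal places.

PN ≈ 0.548

Under exogeneity and monotonicity, PN = (RR − 1) / RR = 1 − 1/RR.
PN = (2.21 − 1) / 2.21 = 1.21 / 2.21 ≈ 0.5475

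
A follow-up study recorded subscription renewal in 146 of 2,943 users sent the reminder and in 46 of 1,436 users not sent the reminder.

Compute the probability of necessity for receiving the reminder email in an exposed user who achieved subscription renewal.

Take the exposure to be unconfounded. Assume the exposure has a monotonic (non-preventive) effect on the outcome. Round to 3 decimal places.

PN ≈ 0.354

p₁ = P(outcome | exposed) = 146/2943 = 0.049609
p₀ = P(outcome | unexposed) = 46/1436 = 0.032033
Under exogeneity and monotonicity, PN = (p₁ − p₀) / p₁.
PN = (0.049609 − 0.032033) / 0.049609 = 0.017576 / 0.049609 ≈ 0.3543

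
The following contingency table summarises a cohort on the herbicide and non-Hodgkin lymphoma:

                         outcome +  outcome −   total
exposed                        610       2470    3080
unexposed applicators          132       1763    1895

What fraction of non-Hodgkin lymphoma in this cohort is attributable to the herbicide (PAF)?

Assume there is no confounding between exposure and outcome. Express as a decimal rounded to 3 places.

p₁ = P(outcome | exposed) = 610/3080 = 0.19805
p₀ = P(outcome | unexposed) = 132/1895 = 0.069657
Exposure prevalence π = 3080/4975 = 0.6191; overall risk P(Y=1) = 0.14915.
Under exogeneity, PAF = [P(Y=1) − p₀]/P(Y=1).
PAF = (0.14915 − 0.069657) / 0.14915 ≈ 0.5330

PAF ≈ 0.533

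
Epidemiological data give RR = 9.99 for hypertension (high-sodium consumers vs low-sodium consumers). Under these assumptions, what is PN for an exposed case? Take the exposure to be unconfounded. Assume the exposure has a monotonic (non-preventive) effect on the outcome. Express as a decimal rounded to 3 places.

Under exogeneity and monotonicity, PN = (RR − 1) / RR = 1 − 1/RR.
PN = (9.99 − 1) / 9.99 = 8.99 / 9.99 ≈ 0.8999

PN ≈ 0.900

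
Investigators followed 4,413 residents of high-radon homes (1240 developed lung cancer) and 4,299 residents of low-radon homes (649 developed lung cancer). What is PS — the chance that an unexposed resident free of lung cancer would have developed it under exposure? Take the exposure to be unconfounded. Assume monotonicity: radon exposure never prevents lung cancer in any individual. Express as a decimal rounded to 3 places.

PS ≈ 0.153

p₁ = P(outcome | exposed) = 1240/4413 = 0.28099
p₀ = P(outcome | unexposed) = 649/4299 = 0.15097
Under exogeneity and monotonicity, PS = (p₁ − p₀) / (1 − p₀).
PS = (0.28099 − 0.15097) / (1 − 0.15097) = 0.13002 / 0.84903 ≈ 0.1531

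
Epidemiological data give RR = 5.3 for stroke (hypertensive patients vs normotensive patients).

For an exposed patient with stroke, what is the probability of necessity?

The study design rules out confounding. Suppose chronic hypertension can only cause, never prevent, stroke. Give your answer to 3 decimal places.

PN ≈ 0.811

Under exogeneity and monotonicity, PN = (RR − 1) / RR = 1 − 1/RR.
PN = (5.3 − 1) / 5.3 = 4.3 / 5.3 ≈ 0.8113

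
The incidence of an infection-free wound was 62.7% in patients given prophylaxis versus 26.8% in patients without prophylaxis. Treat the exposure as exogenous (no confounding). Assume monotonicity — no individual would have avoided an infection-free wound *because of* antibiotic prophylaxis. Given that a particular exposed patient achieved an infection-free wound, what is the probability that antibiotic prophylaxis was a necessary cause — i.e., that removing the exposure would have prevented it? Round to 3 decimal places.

PN ≈ 0.573

p₁ = 0.627, p₀ = 0.268.
Under exogeneity and monotonicity, PN = (p₁ − p₀) / p₁.
PN = (0.627 − 0.268) / 0.627 = 0.359 / 0.627 ≈ 0.5726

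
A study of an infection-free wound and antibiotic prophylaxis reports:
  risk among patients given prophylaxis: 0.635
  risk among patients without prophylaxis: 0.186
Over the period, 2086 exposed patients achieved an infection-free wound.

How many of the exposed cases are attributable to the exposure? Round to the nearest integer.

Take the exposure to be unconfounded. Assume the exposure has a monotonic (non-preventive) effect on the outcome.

Let p₁ = 0.635, p₀ = 0.186.
PN = (p₁ − p₀)/p₁ = (0.635 − 0.186) / 0.635 ≈ 0.70709.
Attributable cases ≈ PN × (exposed cases) = 0.70709 × 2086 ≈ 1474.98.

about 1475 cases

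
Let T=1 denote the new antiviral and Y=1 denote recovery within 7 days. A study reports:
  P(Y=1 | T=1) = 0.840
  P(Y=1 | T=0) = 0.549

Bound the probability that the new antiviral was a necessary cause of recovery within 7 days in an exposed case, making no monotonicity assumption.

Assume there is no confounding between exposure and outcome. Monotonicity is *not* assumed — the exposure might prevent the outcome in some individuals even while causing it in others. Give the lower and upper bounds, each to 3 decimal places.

Let p₁ = 0.84, p₀ = 0.549.
Under exogeneity alone the bounds on PN are max{0,(p₁−p₀)/p₁} ≤ PN ≤ min{1,(1−p₀)/p₁}.
  lower = (p₁ − p₀)/p₁ = 0.291 / 0.84 ≈ 0.3464
  upper = min{1, (1 − p₀)/p₁} = 0.451 / 0.84 ≈ 0.5369

0.346 ≤ PN ≤ 0.537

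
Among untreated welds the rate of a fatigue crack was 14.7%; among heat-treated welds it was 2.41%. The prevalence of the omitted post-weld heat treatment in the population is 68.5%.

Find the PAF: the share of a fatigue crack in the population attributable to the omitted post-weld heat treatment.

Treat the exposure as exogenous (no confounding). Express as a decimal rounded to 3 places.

p₁ = 0.147, p₀ = 0.0241.
Overall risk P(Y=1) = π·p₁ + (1−π)·p₀ = 0.685×0.147 + 0.315×0.0241 = 0.10829.
Under exogeneity, PAF = [P(Y=1) − p₀] / P(Y=1).
PAF = (0.10829 − 0.0241) / 0.10829 ≈ 0.7774

PAF ≈ 0.777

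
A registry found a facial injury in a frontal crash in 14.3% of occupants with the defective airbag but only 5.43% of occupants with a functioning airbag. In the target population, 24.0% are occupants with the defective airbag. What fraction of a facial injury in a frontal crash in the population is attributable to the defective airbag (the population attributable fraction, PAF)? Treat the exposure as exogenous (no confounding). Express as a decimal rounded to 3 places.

PAF ≈ 0.282

p₁ = 0.143, p₀ = 0.0543.
Overall risk P(Y=1) = π·p₁ + (1−π)·p₀ = 0.24×0.143 + 0.76×0.0543 = 0.075588.
Under exogeneity, PAF = [P(Y=1) − p₀] / P(Y=1).
PAF = (0.075588 − 0.0543) / 0.075588 ≈ 0.2816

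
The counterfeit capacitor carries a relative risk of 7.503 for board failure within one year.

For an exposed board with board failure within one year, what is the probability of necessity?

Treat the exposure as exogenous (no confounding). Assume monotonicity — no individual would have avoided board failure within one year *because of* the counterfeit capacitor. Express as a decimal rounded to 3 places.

PN ≈ 0.867

Under exogeneity and monotonicity, PN = (RR − 1) / RR = 1 − 1/RR.
PN = (7.503 − 1) / 7.503 = 6.503 / 7.503 ≈ 0.8667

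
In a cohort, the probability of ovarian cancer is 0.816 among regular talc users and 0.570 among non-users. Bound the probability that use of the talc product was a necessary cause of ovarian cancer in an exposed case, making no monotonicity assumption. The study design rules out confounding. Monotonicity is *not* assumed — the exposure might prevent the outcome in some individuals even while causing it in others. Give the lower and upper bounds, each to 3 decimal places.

Let p₁ = 0.816, p₀ = 0.57.
Under exogeneity alone the bounds on PN are max{0,(p₁−p₀)/p₁} ≤ PN ≤ min{1,(1−p₀)/p₁}.
  lower = (p₁ − p₀)/p₁ = 0.246 / 0.816 ≈ 0.3015
  upper = min{1, (1 − p₀)/p₁} = 0.43 / 0.816 ≈ 0.5270

0.301 ≤ PN ≤ 0.527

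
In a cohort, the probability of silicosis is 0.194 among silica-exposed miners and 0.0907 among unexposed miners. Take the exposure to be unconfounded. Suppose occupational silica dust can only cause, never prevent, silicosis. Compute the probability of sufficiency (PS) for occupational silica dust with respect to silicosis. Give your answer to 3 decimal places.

Let p₁ = 0.194, p₀ = 0.0907.
Under exogeneity and monotonicity, PS = (p₁ − p₀) / (1 − p₀).
PS = (0.194 − 0.0907) / (1 − 0.0907) = 0.1033 / 0.9093 ≈ 0.1136

PS ≈ 0.114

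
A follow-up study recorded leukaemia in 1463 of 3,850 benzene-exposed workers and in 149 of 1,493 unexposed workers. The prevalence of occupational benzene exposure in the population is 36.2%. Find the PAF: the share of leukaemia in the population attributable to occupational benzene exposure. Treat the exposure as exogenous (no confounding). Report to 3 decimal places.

p₁ = P(outcome | exposed) = 1463/3850 = 0.38
p₀ = P(outcome | unexposed) = 149/1493 = 0.099799
Overall risk P(Y=1) = π·p₁ + (1−π)·p₀ = 0.362×0.38 + 0.638×0.099799 = 0.20123.
Under exogeneity, PAF = [P(Y=1) − p₀] / P(Y=1).
PAF = (0.20123 − 0.099799) / 0.20123 ≈ 0.5041

PAF ≈ 0.504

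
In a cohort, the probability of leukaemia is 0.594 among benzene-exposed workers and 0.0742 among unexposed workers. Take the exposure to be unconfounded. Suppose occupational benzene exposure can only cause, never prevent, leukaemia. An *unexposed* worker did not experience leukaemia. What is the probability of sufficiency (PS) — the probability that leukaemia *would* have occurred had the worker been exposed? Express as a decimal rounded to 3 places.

PS ≈ 0.561

Let p₁ = 0.594, p₀ = 0.0742.
Under exogeneity and monotonicity, PS = (p₁ − p₀) / (1 − p₀).
PS = (0.594 − 0.0742) / (1 − 0.0742) = 0.5198 / 0.9258 ≈ 0.5615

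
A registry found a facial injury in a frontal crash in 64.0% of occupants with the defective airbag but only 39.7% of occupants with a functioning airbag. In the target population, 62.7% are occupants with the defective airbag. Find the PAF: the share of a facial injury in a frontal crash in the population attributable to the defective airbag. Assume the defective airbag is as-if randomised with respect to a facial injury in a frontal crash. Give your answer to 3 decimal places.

PAF ≈ 0.277

p₁ = 0.64, p₀ = 0.397.
Overall risk P(Y=1) = π·p₁ + (1−π)·p₀ = 0.627×0.64 + 0.373×0.397 = 0.54936.
Under exogeneity, PAF = [P(Y=1) − p₀] / P(Y=1).
PAF = (0.54936 − 0.397) / 0.54936 ≈ 0.2773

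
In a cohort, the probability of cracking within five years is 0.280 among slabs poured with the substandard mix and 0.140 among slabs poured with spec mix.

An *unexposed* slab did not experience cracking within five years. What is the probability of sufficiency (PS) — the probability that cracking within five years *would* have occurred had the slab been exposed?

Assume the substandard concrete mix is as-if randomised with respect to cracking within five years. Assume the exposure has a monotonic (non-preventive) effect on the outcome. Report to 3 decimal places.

PS ≈ 0.163

Let p₁ = 0.28, p₀ = 0.14.
Under exogeneity and monotonicity, PS = (p₁ − p₀) / (1 − p₀).
PS = (0.28 − 0.14) / (1 − 0.14) = 0.14 / 0.86 ≈ 0.1628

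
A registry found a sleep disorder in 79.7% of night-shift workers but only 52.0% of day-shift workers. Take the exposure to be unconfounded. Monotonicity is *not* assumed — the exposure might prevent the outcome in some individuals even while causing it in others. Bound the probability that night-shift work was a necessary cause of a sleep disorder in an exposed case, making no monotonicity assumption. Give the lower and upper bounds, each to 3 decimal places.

0.348 ≤ PN ≤ 0.602

p₁ = 0.797, p₀ = 0.52.
Under exogeneity alone the bounds on PN are max{0,(p₁−p₀)/p₁} ≤ PN ≤ min{1,(1−p₀)/p₁}.
  lower = (p₁ − p₀)/p₁ = 0.277 / 0.797 ≈ 0.3476
  upper = min{1, (1 − p₀)/p₁} = 0.48 / 0.797 ≈ 0.6023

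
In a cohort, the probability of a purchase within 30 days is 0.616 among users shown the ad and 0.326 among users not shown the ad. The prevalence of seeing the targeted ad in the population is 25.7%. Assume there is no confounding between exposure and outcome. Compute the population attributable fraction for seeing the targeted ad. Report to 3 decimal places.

PAF ≈ 0.186

Let p₁ = 0.616, p₀ = 0.326.
Overall risk P(Y=1) = π·p₁ + (1−π)·p₀ = 0.257×0.616 + 0.743×0.326 = 0.40053.
Under exogeneity, PAF = [P(Y=1) − p₀] / P(Y=1).
PAF = (0.40053 − 0.326) / 0.40053 ≈ 0.1861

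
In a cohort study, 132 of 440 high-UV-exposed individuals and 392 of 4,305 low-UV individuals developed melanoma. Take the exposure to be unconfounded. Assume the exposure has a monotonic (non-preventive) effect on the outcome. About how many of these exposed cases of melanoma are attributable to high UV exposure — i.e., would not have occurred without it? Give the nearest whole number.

p₁ = P(outcome | exposed) = 132/440 = 0.3
p₀ = P(outcome | unexposed) = 392/4305 = 0.091057
PN = (p₁ − p₀)/p₁ = (0.3 − 0.091057) / 0.3 ≈ 0.69648.
Attributable cases ≈ PN × (exposed cases) = 0.69648 × 132 ≈ 91.93.

about 92 cases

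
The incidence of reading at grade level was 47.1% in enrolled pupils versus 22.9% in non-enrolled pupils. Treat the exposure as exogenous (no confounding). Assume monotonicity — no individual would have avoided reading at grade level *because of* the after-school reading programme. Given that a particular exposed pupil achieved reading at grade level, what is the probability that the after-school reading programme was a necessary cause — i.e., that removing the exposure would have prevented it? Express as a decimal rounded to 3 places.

PN ≈ 0.514

p₁ = 0.471, p₀ = 0.229.
Under exogeneity and monotonicity, PN = (p₁ − p₀) / p₁.
PN = (0.471 − 0.229) / 0.471 = 0.242 / 0.471 ≈ 0.5138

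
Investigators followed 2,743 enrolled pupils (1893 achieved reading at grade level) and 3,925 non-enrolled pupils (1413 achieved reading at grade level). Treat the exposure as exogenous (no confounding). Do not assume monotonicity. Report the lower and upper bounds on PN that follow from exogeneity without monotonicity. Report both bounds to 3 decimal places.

0.478 ≤ PN ≤ 0.927

p₁ = P(outcome | exposed) = 1893/2743 = 0.69012
p₀ = P(outcome | unexposed) = 1413/3925 = 0.36
Under exogeneity alone the bounds on PN are max{0,(p₁−p₀)/p₁} ≤ PN ≤ min{1,(1−p₀)/p₁}.
  lower = (p₁ − p₀)/p₁ = 0.33012 / 0.69012 ≈ 0.4784
  upper = min{1, (1 − p₀)/p₁} = 0.64 / 0.69012 ≈ 0.9274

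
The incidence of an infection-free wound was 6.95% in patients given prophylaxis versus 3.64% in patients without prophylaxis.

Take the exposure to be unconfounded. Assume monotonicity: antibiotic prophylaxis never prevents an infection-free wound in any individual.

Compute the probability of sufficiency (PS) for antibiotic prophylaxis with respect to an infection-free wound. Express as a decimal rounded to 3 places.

PS ≈ 0.034

p₁ = 0.0695, p₀ = 0.0364.
Under exogeneity and monotonicity, PS = (p₁ − p₀) / (1 − p₀).
PS = (0.0695 − 0.0364) / (1 − 0.0364) = 0.0331 / 0.9636 ≈ 0.0344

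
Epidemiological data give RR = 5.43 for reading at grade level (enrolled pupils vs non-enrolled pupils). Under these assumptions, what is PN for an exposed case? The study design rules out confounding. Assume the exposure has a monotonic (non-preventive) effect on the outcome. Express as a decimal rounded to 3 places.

PN ≈ 0.816

Under exogeneity and monotonicity, PN = (RR − 1) / RR = 1 − 1/RR.
PN = (5.43 − 1) / 5.43 = 4.43 / 5.43 ≈ 0.8158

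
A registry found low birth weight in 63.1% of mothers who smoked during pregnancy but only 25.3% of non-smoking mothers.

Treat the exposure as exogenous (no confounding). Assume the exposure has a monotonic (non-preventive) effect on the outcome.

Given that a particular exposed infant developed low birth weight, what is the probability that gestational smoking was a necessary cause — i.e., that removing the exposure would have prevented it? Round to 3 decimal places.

p₁ = 0.631, p₀ = 0.253.
Under exogeneity and monotonicity, PN = (p₁ − p₀) / p₁.
PN = (0.631 − 0.253) / 0.631 = 0.378 / 0.631 ≈ 0.5990

PN ≈ 0.599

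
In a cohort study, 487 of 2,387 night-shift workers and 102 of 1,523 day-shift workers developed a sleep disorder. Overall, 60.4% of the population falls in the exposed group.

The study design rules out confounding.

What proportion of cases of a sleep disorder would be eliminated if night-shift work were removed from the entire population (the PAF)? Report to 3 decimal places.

p₁ = P(outcome | exposed) = 487/2387 = 0.20402
p₀ = P(outcome | unexposed) = 102/1523 = 0.066973
Overall risk P(Y=1) = π·p₁ + (1−π)·p₀ = 0.604×0.20402 + 0.396×0.066973 = 0.14975.
Under exogeneity, PAF = [P(Y=1) − p₀] / P(Y=1).
PAF = (0.14975 − 0.066973) / 0.14975 ≈ 0.5528

PAF ≈ 0.553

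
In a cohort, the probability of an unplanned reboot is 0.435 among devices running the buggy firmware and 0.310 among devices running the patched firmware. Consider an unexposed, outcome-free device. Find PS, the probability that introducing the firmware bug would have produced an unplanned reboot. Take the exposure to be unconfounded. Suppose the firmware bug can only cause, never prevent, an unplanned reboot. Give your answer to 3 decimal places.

PS ≈ 0.181

Let p₁ = 0.435, p₀ = 0.31.
Under exogeneity and monotonicity, PS = (p₁ − p₀) / (1 − p₀).
PS = (0.435 − 0.31) / (1 − 0.31) = 0.125 / 0.69 ≈ 0.1812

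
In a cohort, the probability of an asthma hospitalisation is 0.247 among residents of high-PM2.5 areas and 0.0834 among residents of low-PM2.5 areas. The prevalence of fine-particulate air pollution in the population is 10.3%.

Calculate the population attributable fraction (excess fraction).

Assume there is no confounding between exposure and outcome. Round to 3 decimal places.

PAF ≈ 0.168

Let p₁ = 0.247, p₀ = 0.0834.
Overall risk P(Y=1) = π·p₁ + (1−π)·p₀ = 0.103×0.247 + 0.897×0.0834 = 0.10025.
Under exogeneity, PAF = [P(Y=1) − p₀] / P(Y=1).
PAF = (0.10025 − 0.0834) / 0.10025 ≈ 0.1681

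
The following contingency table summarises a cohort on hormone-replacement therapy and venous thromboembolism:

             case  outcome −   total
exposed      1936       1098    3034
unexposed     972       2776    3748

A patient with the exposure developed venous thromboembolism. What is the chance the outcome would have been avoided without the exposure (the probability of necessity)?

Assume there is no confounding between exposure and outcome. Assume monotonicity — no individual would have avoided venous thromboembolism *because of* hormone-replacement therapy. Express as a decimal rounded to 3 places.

p₁ = P(outcome | exposed) = 1936/3034 = 0.6381
p₀ = P(outcome | unexposed) = 972/3748 = 0.25934
Under exogeneity and monotonicity, PN = (p₁ − p₀)/p₁.
PN = (0.6381 − 0.25934) / 0.6381 ≈ 0.5936

PN ≈ 0.594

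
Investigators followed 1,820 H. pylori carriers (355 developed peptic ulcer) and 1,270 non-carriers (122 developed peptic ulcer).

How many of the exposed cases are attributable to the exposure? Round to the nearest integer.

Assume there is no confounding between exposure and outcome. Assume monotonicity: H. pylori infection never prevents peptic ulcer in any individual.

p₁ = P(outcome | exposed) = 355/1820 = 0.19505
p₀ = P(outcome | unexposed) = 122/1270 = 0.096063
PN = (p₁ − p₀)/p₁ = (0.19505 − 0.096063) / 0.19505 ≈ 0.50751.
Attributable cases ≈ PN × (exposed cases) = 0.50751 × 355 ≈ 180.17.

about 180 cases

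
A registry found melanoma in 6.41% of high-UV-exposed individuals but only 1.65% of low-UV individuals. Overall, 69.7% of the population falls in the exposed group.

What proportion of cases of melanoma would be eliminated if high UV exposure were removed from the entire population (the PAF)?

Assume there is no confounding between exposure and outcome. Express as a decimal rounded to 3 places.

p₁ = 0.0641, p₀ = 0.0165.
Overall risk P(Y=1) = π·p₁ + (1−π)·p₀ = 0.697×0.0641 + 0.303×0.0165 = 0.049677.
Under exogeneity, PAF = [P(Y=1) − p₀] / P(Y=1).
PAF = (0.049677 − 0.0165) / 0.049677 ≈ 0.6679

PAF ≈ 0.668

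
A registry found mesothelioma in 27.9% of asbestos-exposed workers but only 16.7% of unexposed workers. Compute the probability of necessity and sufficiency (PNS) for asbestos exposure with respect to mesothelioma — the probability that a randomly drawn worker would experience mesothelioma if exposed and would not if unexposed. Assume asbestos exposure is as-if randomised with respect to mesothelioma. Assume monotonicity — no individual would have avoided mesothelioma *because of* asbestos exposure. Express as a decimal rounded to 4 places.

p₁ = 0.279, p₀ = 0.167.
Under exogeneity and monotonicity, PNS = p₁ − p₀.
PNS = 0.279 − 0.167 = 0.112

PNS ≈ 0.1120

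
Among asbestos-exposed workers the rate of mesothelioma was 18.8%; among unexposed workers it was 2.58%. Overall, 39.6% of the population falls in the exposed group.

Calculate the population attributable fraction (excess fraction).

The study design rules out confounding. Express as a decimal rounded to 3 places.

PAF ≈ 0.713

p₁ = 0.188, p₀ = 0.0258.
Overall risk P(Y=1) = π·p₁ + (1−π)·p₀ = 0.396×0.188 + 0.604×0.0258 = 0.090031.
Under exogeneity, PAF = [P(Y=1) − p₀] / P(Y=1).
PAF = (0.090031 − 0.0258) / 0.090031 ≈ 0.7134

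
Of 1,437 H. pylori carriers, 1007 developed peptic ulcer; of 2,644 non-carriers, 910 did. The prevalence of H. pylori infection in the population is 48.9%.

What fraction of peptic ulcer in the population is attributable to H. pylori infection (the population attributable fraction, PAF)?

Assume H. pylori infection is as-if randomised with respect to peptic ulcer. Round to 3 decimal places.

PAF ≈ 0.336

p₁ = P(outcome | exposed) = 1007/1437 = 0.70077
p₀ = P(outcome | unexposed) = 910/2644 = 0.34418
Overall risk P(Y=1) = π·p₁ + (1−π)·p₀ = 0.489×0.70077 + 0.511×0.34418 = 0.51855.
Under exogeneity, PAF = [P(Y=1) − p₀] / P(Y=1).
PAF = (0.51855 − 0.34418) / 0.51855 ≈ 0.3363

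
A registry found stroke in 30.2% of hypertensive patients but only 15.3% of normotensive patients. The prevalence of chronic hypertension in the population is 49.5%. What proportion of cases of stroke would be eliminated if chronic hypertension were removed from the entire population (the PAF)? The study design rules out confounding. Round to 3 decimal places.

p₁ = 0.302, p₀ = 0.153.
Overall risk P(Y=1) = π·p₁ + (1−π)·p₀ = 0.495×0.302 + 0.505×0.153 = 0.22675.
Under exogeneity, PAF = [P(Y=1) − p₀] / P(Y=1).
PAF = (0.22675 − 0.153) / 0.22675 ≈ 0.3253

PAF ≈ 0.325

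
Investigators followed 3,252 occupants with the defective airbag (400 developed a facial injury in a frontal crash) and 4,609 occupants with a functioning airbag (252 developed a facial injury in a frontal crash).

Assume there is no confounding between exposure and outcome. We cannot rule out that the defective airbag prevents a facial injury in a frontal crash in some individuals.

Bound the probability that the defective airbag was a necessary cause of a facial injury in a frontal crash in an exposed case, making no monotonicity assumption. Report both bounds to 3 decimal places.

0.555 ≤ PN ≤ 1.000

p₁ = P(outcome | exposed) = 400/3252 = 0.123
p₀ = P(outcome | unexposed) = 252/4609 = 0.054676
Under exogeneity alone the bounds on PN are max{0,(p₁−p₀)/p₁} ≤ PN ≤ min{1,(1−p₀)/p₁}.
  lower = (p₁ − p₀)/p₁ = 0.068326 / 0.123 ≈ 0.5555
  upper = min{1, (1 − p₀)/p₁} = 0.94532 / 0.123 ≈ 7.6855 → capped at 1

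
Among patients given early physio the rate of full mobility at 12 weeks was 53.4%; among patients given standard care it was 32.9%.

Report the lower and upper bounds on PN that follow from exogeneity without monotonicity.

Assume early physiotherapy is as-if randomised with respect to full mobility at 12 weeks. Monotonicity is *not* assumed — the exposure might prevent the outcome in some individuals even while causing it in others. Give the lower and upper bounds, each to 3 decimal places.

0.384 ≤ PN ≤ 1.000

p₁ = 0.534, p₀ = 0.329.
Under exogeneity alone the bounds on PN are max{0,(p₁−p₀)/p₁} ≤ PN ≤ min{1,(1−p₀)/p₁}.
  lower = (p₁ − p₀)/p₁ = 0.205 / 0.534 ≈ 0.3839
  upper = min{1, (1 − p₀)/p₁} = 0.671 / 0.534 ≈ 1.2566 → capped at 1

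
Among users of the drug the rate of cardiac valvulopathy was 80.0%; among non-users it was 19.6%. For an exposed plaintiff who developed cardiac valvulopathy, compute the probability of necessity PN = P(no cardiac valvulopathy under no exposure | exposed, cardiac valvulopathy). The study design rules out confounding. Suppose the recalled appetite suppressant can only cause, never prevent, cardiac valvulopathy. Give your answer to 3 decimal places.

p₁ = 0.8, p₀ = 0.196.
Under exogeneity and monotonicity, PN = (p₁ − p₀) / p₁.
PN = (0.8 − 0.196) / 0.8 = 0.604 / 0.8 ≈ 0.7550

PN ≈ 0.755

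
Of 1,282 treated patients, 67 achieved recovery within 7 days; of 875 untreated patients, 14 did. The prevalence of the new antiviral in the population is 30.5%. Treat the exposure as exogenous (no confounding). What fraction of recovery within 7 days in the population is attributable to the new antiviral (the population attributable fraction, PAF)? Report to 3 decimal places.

p₁ = P(outcome | exposed) = 67/1282 = 0.052262
p₀ = P(outcome | unexposed) = 14/875 = 0.016
Overall risk P(Y=1) = π·p₁ + (1−π)·p₀ = 0.305×0.052262 + 0.695×0.016 = 0.02706.
Under exogeneity, PAF = [P(Y=1) − p₀] / P(Y=1).
PAF = (0.02706 − 0.016) / 0.02706 ≈ 0.4087

PAF ≈ 0.409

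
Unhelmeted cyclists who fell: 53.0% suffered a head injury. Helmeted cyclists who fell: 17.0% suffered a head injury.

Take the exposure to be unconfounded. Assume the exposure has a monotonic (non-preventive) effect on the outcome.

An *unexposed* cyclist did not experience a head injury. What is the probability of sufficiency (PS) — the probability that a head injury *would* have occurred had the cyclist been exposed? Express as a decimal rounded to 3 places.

p₁ = 0.53, p₀ = 0.17.
Under exogeneity and monotonicity, PS = (p₁ − p₀) / (1 − p₀).
PS = (0.53 − 0.17) / (1 − 0.17) = 0.36 / 0.83 ≈ 0.4337

PS ≈ 0.434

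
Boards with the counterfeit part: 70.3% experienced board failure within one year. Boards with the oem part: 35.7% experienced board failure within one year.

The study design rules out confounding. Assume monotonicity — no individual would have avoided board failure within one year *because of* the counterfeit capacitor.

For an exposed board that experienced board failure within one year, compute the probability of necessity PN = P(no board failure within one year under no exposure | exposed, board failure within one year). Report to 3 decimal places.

p₁ = 0.703, p₀ = 0.357.
Under exogeneity and monotonicity, PN = (p₁ − p₀) / p₁.
PN = (0.703 − 0.357) / 0.703 = 0.346 / 0.703 ≈ 0.4922

PN ≈ 0.492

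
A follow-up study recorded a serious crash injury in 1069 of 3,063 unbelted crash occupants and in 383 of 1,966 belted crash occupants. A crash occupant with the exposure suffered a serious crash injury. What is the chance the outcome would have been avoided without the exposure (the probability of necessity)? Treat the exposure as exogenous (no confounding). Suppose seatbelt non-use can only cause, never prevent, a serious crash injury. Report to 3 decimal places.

PN ≈ 0.442

p₁ = P(outcome | exposed) = 1069/3063 = 0.349
p₀ = P(outcome | unexposed) = 383/1966 = 0.19481
Under exogeneity and monotonicity, PN = (p₁ − p₀) / p₁.
PN = (0.349 − 0.19481) / 0.349 = 0.15419 / 0.349 ≈ 0.4418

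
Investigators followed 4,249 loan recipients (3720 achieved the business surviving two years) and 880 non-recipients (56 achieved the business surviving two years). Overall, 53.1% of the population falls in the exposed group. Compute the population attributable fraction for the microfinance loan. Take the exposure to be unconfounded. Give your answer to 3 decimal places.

PAF ≈ 0.871

p₁ = P(outcome | exposed) = 3720/4249 = 0.8755
p₀ = P(outcome | unexposed) = 56/880 = 0.063636
Overall risk P(Y=1) = π·p₁ + (1−π)·p₀ = 0.531×0.8755 + 0.469×0.063636 = 0.49474.
Under exogeneity, PAF = [P(Y=1) − p₀] / P(Y=1).
PAF = (0.49474 − 0.063636) / 0.49474 ≈ 0.8714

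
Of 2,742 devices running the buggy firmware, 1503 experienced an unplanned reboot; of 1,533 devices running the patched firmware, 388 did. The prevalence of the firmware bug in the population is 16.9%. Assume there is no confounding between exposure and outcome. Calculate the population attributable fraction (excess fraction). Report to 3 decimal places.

p₁ = P(outcome | exposed) = 1503/2742 = 0.54814
p₀ = P(outcome | unexposed) = 388/1533 = 0.2531
Overall risk P(Y=1) = π·p₁ + (1−π)·p₀ = 0.169×0.54814 + 0.831×0.2531 = 0.30296.
Under exogeneity, PAF = [P(Y=1) − p₀] / P(Y=1).
PAF = (0.30296 − 0.2531) / 0.30296 ≈ 0.1646

PAF ≈ 0.165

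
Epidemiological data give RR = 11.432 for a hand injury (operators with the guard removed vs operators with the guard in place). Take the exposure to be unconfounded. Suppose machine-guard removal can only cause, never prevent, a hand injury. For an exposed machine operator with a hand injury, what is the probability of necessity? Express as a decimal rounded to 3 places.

Under exogeneity and monotonicity, PN = (RR − 1) / RR = 1 − 1/RR.
PN = (11.432 − 1) / 11.432 = 10.43 / 11.432 ≈ 0.9125

PN ≈ 0.913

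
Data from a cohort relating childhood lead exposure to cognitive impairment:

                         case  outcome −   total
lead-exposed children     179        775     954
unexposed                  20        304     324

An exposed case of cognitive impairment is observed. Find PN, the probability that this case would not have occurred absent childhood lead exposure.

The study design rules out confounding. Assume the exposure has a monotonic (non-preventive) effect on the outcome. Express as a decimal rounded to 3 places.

p₁ = P(outcome | exposed) = 179/954 = 0.18763
p₀ = P(outcome | unexposed) = 20/324 = 0.061728
Under exogeneity and monotonicity, PN = (p₁ − p₀)/p₁.
PN = (0.18763 − 0.061728) / 0.18763 ≈ 0.6710

PN ≈ 0.671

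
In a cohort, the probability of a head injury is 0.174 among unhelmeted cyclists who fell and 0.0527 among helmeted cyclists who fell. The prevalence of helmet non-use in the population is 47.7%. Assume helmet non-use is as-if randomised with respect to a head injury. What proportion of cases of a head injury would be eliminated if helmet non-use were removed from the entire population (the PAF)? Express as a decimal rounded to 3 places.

Let p₁ = 0.174, p₀ = 0.0527.
Overall risk P(Y=1) = π·p₁ + (1−π)·p₀ = 0.477×0.174 + 0.523×0.0527 = 0.11056.
Under exogeneity, PAF = [P(Y=1) − p₀] / P(Y=1).
PAF = (0.11056 − 0.0527) / 0.11056 ≈ 0.5233

PAF ≈ 0.523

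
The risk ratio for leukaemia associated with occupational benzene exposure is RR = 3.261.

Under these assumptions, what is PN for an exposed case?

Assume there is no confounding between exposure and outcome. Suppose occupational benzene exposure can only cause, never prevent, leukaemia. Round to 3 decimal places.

Under exogeneity and monotonicity, PN = (RR − 1) / RR = 1 − 1/RR.
PN = (3.261 − 1) / 3.261 = 2.261 / 3.261 ≈ 0.6933

PN ≈ 0.693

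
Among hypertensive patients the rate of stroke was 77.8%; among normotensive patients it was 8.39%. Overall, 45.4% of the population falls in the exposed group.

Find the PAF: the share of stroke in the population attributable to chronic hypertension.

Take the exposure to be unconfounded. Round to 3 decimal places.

p₁ = 0.778, p₀ = 0.0839.
Overall risk P(Y=1) = π·p₁ + (1−π)·p₀ = 0.454×0.778 + 0.546×0.0839 = 0.39902.
Under exogeneity, PAF = [P(Y=1) − p₀] / P(Y=1).
PAF = (0.39902 − 0.0839) / 0.39902 ≈ 0.7897

PAF ≈ 0.790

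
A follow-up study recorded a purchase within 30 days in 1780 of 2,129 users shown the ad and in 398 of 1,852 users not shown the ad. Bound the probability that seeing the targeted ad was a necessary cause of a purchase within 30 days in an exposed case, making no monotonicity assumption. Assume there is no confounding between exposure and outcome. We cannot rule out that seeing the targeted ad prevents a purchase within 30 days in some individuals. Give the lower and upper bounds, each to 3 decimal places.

p₁ = P(outcome | exposed) = 1780/2129 = 0.83607
p₀ = P(outcome | unexposed) = 398/1852 = 0.2149
Under exogeneity alone the bounds on PN are max{0,(p₁−p₀)/p₁} ≤ PN ≤ min{1,(1−p₀)/p₁}.
  lower = (p₁ − p₀)/p₁ = 0.62117 / 0.83607 ≈ 0.7430
  upper = min{1, (1 − p₀)/p₁} = 0.7851 / 0.83607 ≈ 0.9390

0.743 ≤ PN ≤ 0.939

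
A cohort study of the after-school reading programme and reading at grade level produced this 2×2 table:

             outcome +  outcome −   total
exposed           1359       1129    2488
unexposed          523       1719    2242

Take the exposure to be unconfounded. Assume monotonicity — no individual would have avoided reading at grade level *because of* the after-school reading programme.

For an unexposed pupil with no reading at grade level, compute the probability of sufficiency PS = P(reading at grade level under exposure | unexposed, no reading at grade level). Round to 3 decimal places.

p₁ = P(outcome | exposed) = 1359/2488 = 0.54622
p₀ = P(outcome | unexposed) = 523/2242 = 0.23327
Under exogeneity and monotonicity, PS = (p₁ − p₀)/(1 − p₀).
PS = (0.54622 − 0.23327) / 0.76673 ≈ 0.4082

PS ≈ 0.408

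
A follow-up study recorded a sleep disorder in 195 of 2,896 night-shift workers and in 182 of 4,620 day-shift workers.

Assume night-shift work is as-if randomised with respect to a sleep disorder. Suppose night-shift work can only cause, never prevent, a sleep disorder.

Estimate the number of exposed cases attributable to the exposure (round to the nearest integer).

p₁ = P(outcome | exposed) = 195/2896 = 0.067334
p₀ = P(outcome | unexposed) = 182/4620 = 0.039394
PN = (p₁ − p₀)/p₁ = (0.067334 − 0.039394) / 0.067334 ≈ 0.41495.
Attributable cases ≈ PN × (exposed cases) = 0.41495 × 195 ≈ 80.92.

about 81 cases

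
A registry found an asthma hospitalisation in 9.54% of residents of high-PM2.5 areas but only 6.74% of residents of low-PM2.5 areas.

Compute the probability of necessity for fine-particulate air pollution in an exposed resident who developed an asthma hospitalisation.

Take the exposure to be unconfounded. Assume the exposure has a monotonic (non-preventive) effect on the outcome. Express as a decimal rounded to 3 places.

PN ≈ 0.294

p₁ = 0.0954, p₀ = 0.0674.
Under exogeneity and monotonicity, PN = (p₁ − p₀) / p₁.
PN = (0.0954 − 0.0674) / 0.0954 = 0.028 / 0.0954 ≈ 0.2935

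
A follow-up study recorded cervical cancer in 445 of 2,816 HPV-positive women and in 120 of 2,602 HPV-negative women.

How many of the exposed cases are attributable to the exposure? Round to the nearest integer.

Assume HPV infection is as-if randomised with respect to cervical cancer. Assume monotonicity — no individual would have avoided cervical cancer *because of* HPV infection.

about 315 cases

p₁ = P(outcome | exposed) = 445/2816 = 0.15803
p₀ = P(outcome | unexposed) = 120/2602 = 0.046118
PN = (p₁ − p₀)/p₁ = (0.15803 − 0.046118) / 0.15803 ≈ 0.70816.
Attributable cases ≈ PN × (exposed cases) = 0.70816 × 445 ≈ 315.13.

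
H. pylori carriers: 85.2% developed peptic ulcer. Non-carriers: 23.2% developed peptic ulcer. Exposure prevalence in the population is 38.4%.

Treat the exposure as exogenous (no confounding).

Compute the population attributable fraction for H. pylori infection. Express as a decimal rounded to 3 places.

p₁ = 0.852, p₀ = 0.232.
Overall risk P(Y=1) = π·p₁ + (1−π)·p₀ = 0.384×0.852 + 0.616×0.232 = 0.47008.
Under exogeneity, PAF = [P(Y=1) − p₀] / P(Y=1).
PAF = (0.47008 − 0.232) / 0.47008 ≈ 0.5065

PAF ≈ 0.506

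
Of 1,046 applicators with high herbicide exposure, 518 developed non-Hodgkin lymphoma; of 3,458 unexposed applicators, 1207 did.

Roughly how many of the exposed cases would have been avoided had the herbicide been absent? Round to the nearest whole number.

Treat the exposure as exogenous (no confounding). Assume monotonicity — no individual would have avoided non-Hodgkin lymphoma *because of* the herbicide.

p₁ = P(outcome | exposed) = 518/1046 = 0.49522
p₀ = P(outcome | unexposed) = 1207/3458 = 0.34905
PN = (p₁ − p₀)/p₁ = (0.49522 − 0.34905) / 0.49522 ≈ 0.29517.
Attributable cases ≈ PN × (exposed cases) = 0.29517 × 518 ≈ 152.90.

about 153 cases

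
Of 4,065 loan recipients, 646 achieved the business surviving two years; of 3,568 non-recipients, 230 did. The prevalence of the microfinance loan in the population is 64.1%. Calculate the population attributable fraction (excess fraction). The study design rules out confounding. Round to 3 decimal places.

p₁ = P(outcome | exposed) = 646/4065 = 0.15892
p₀ = P(outcome | unexposed) = 230/3568 = 0.064462
Overall risk P(Y=1) = π·p₁ + (1−π)·p₀ = 0.641×0.15892 + 0.359×0.064462 = 0.12501.
Under exogeneity, PAF = [P(Y=1) − p₀] / P(Y=1).
PAF = (0.12501 − 0.064462) / 0.12501 ≈ 0.4843

PAF ≈ 0.484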